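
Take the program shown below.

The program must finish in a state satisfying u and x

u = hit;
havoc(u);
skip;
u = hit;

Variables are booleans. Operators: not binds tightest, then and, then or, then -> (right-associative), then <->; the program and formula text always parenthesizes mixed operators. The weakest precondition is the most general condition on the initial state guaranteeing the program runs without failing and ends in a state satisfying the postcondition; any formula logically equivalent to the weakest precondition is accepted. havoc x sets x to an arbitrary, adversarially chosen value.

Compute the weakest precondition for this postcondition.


Working backward. After the program, u and x must hold.
Before u := hit: hit and x
Before skip: hit and x
Before havoc u: hit and x
Before u := hit: hit and x
Answer: WP = hit and x


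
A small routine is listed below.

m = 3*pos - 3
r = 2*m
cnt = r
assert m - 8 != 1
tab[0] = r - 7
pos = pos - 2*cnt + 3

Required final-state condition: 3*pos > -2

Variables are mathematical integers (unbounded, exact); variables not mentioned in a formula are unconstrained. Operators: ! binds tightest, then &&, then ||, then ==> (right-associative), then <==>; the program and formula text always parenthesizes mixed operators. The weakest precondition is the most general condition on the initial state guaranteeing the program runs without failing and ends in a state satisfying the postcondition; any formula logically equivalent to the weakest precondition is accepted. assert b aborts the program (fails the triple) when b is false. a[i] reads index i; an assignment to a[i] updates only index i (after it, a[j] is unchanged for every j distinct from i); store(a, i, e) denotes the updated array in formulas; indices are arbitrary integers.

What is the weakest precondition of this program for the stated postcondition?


Working backward. After the program, 3*pos > -2 must hold.
Before pos := pos - 2*cnt + 3: 3*pos > 6*cnt - 11
Before tab[0] := r - 7: 3*pos > 6*cnt - 11
Before assert m - 8 != 1: m != 9 && 3*pos > 6*cnt - 11
Before cnt := r: m != 9 && 3*pos > 6*r - 11
Before r := 2*m: m != 9 && 3*pos > 12*m - 11
Before m := 3*pos - 3: 3*pos != 12 && 33*pos < 47
Answer: WP = 3*pos != 12 && 33*pos < 47


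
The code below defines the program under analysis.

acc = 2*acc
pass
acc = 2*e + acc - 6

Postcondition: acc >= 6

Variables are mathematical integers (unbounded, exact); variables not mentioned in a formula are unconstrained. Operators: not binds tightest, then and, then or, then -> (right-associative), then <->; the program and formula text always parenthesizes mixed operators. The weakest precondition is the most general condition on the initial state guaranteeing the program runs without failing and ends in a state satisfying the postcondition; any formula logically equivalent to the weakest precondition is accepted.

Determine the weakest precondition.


Working backward. After the program, acc >= 6 must hold.
Before acc := 2*e + acc - 6: acc + 2*e >= 12
Before skip: acc + 2*e >= 12
Before acc := 2*acc: 2*acc + 2*e >= 12
Answer: WP = 2*acc + 2*e >= 12


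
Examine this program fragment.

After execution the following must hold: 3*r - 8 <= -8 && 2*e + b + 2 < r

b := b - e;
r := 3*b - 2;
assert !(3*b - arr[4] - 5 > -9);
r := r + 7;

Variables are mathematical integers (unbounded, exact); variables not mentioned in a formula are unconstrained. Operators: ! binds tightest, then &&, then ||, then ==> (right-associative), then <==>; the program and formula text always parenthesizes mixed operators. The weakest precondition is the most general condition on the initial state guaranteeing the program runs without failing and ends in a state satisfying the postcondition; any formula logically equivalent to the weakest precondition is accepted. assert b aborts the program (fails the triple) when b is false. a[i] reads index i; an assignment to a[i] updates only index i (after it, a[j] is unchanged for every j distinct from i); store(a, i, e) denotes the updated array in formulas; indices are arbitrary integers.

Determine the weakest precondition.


Working backward. After the program, the postcondition 3*r - 8 <= -8 && 2*e + b + 2 < r must hold; in canonical form it is 3*r <= 0 && b + 2*e < r - 2.
Before r := r + 7: 3*r <= -21 && b + 2*e < r + 5
Before assert !(3*b - arr[4] - 5 > -9): (!(3*b > arr[4] - 4)) && 3*r <= -21 && b + 2*e < r + 5
Before r := 3*b - 2: (!(3*b > arr[4] - 4)) && 9*b <= -15 && 2*e < 2*b + 3
Before b := b - e: (!(3*b > arr[4] + 3*e - 4)) && 9*b <= 9*e - 15 && 4*e < 2*b + 3
Answer: WP = (!(3*b > arr[4] + 3*e - 4)) && 9*b <= 9*e - 15 && 4*e < 2*b + 3


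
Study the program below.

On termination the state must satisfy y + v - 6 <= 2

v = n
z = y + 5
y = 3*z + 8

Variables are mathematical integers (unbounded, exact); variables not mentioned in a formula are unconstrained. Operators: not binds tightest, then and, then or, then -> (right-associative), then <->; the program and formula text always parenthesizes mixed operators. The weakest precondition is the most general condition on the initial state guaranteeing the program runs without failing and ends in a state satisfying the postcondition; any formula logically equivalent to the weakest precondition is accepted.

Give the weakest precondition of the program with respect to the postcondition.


Working backward. After the program, the postcondition y + v - 6 <= 2 must hold; in canonical form it is v + y <= 8.
Before y := 3*z + 8: v + 3*z <= 0
Before z := y + 5: v + 3*y <= -15
Before v := n: n + 3*y <= -15
Answer: WP = n + 3*y <= -15


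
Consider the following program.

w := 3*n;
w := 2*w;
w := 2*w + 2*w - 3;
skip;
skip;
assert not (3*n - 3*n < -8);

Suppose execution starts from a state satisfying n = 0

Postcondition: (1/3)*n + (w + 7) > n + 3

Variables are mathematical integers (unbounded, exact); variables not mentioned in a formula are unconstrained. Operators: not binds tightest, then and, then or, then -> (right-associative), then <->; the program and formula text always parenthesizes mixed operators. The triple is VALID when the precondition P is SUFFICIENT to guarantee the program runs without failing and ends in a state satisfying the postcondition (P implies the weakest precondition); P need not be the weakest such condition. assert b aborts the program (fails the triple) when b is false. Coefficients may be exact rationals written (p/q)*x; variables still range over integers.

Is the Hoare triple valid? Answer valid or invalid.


Working backward. After the program, the postcondition (1/3)*n + (w + 7) > n + 3 must hold; in canonical form it is w > (2/3)*n - 4.
Before assert not (3*n - 3*n < -8): w > (2/3)*n - 4
Before skip: w > (2/3)*n - 4
Before skip: w > (2/3)*n - 4
Before w := 2*w + 2*w - 3: 4*w > (2/3)*n - 1
Before w := 2*w: 8*w > (2/3)*n - 1
Before w := 3*n: (70/3)*n > -1
The weakest precondition is (70/3)*n > -1.
Check whether n = 0 implies it.
Every state satisfying the precondition satisfies the weakest precondition: the implication holds.
Answer: valid


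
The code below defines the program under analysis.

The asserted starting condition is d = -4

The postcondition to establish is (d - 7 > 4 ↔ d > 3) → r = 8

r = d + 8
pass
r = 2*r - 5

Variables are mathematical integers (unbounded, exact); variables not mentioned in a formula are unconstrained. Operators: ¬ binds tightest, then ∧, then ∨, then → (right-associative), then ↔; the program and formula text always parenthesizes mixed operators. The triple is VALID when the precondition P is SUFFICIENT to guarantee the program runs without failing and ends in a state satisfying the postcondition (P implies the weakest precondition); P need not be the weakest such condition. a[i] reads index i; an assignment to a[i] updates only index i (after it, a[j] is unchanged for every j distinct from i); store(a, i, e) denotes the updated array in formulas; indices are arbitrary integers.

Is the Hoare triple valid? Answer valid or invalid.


Working backward. After the program, the postcondition (d - 7 > 4 ↔ d > 3) → r = 8 must hold; in canonical form it is (d > 11 ↔ d > 3) → r = 8.
Before r := 2*r - 5: (d > 11 ↔ d > 3) → 2*r = 13
Before skip: (d > 11 ↔ d > 3) → 2*r = 13
Before r := d + 8: (d > 11 ↔ d > 3) → 2*d = -3
The weakest precondition is (d > 11 ↔ d > 3) → 2*d = -3.
Check whether d = -4 implies it.
Countermodel: at the initial state d = -4, the precondition holds but the weakest precondition fails.
Answer: invalid


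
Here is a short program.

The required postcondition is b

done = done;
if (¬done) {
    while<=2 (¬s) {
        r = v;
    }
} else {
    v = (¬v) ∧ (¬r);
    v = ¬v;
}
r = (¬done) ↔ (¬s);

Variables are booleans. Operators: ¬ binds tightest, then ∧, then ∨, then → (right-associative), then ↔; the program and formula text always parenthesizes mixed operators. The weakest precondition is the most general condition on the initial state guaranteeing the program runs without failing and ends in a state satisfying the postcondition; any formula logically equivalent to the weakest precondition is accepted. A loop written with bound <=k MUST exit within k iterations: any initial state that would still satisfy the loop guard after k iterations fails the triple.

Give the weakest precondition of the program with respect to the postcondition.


Working backward. After the program, b must hold.
Before r := (¬done) ↔ (¬s): b
Then branch requires ((¬s) → (((¬s) → (s ∧ b)) ∧ (s → b))) ∧ (s → b); else branch requires b.
Before the if: ((¬done) → (((¬s) → (((¬s) → (s ∧ b)) ∧ (s → b))) ∧ (s → b))) ∧ (done → b)
Before done := done: ((¬done) → (((¬s) → (((¬s) → (s ∧ b)) ∧ (s → b))) ∧ (s → b))) ∧ (done → b)
Answer: WP = ((¬done) → (((¬s) → (((¬s) → (s ∧ b)) ∧ (s → b))) ∧ (s → b))) ∧ (done → b)


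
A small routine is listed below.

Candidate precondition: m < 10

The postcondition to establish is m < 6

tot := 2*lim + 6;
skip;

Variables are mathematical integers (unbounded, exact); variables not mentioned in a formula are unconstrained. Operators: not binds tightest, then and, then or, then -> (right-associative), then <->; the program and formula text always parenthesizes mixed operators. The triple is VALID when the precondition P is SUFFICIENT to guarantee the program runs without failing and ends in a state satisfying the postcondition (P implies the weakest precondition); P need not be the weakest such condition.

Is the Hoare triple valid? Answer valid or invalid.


Working backward. After the program, m < 6 must hold.
Before skip: m < 6
Before tot := 2*lim + 6: m < 6
The weakest precondition is m < 6.
Check whether m < 10 implies it.
Countermodel: at the initial state m = 6, the precondition holds but the weakest precondition fails.
Answer: invalid


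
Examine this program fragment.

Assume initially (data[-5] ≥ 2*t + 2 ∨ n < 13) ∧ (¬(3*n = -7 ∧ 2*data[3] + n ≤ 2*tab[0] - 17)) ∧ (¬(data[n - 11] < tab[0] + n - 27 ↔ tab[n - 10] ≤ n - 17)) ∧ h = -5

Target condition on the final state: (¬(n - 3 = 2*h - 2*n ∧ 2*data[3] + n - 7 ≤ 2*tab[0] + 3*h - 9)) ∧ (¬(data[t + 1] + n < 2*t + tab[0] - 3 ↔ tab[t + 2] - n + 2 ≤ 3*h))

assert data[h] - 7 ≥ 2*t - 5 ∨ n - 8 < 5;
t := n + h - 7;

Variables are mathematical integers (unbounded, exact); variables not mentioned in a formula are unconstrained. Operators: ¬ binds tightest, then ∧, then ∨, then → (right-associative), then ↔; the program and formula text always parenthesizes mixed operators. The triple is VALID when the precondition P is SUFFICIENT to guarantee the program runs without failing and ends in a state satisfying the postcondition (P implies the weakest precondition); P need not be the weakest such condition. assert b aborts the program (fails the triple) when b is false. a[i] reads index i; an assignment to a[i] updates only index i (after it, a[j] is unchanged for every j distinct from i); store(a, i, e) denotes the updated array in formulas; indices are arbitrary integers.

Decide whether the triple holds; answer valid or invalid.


Working backward. After the program, the postcondition (¬(n - 3 = 2*h - 2*n ∧ 2*data[3] + n - 7 ≤ 2*tab[0] + 3*h - 9)) ∧ (¬(data[t + 1] + n < 2*t + tab[0] - 3 ↔ tab[t + 2] - n + 2 ≤ 3*h)) must hold; in canonical form it is (¬(3*n = 2*h + 3 ∧ 2*data[3] + n ≤ 2*tab[0] + 3*h - 2)) ∧ (¬(data[t + 1] + n < tab[0] + 2*t - 3 ↔ tab[t + 2] ≤ 3*h + n - 2)).
Before t := n + h - 7: (¬(3*n = 2*h + 3 ∧ 2*data[3] + n ≤ 2*tab[0] + 3*h - 2)) ∧ (¬(data[h + n - 6] < tab[0] + 2*h + n - 17 ↔ tab[h + n - 5] ≤ 3*h + n - 2))
Before assert data[h] - 7 ≥ 2*t - 5 ∨ n - 8 < 5: (data[h] ≥ 2*t + 2 ∨ n < 13) ∧ (¬(3*n = 2*h + 3 ∧ 2*data[3] + n ≤ 2*tab[0] + 3*h - 2)) ∧ (¬(data[h + n - 6] < tab[0] + 2*h + n - 17 ↔ tab[h + n - 5] ≤ 3*h + n - 2))
The weakest precondition is (data[h] ≥ 2*t + 2 ∨ n < 13) ∧ (¬(3*n = 2*h + 3 ∧ 2*data[3] + n ≤ 2*tab[0] + 3*h - 2)) ∧ (¬(data[h + n - 6] < tab[0] + 2*h + n - 17 ↔ tab[h + n - 5] ≤ 3*h + n - 2)).
Check whether (data[-5] ≥ 2*t + 2 ∨ n < 13) ∧ (¬(3*n = -7 ∧ 2*data[3] + n ≤ 2*tab[0] - 17)) ∧ (¬(data[n - 11] < tab[0] + n - 27 ↔ tab[n - 10] ≤ n - 17)) ∧ h = -5 implies it.
Every state satisfying the precondition satisfies the weakest precondition: the implication holds.
Answer: valid


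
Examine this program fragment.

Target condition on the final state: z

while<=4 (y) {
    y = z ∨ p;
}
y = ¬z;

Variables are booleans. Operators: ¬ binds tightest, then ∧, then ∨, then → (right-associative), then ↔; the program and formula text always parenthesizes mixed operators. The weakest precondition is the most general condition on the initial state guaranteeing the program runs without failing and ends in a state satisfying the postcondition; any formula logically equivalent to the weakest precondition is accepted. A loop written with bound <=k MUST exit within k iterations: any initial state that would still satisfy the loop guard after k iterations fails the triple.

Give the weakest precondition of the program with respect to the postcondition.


Working backward. After the program, z must hold.
Before y := ¬z: z
Before the loop (bound <=4), unroll the exhaustion recursion (WP_0 = exit-now case; WP_j = one more guarded iteration, up to j = 4):
  WP_0: (¬y) ∧ z
  WP_1: (y → ((¬(z ∨ p)) ∧ z)) ∧ ((¬y) → z)
  WP_2: (y → (((z ∨ p) → ((¬(z ∨ p)) ∧ z)) ∧ ((¬(z ∨ p)) → z))) ∧ ((¬y) → z)
  WP_3: (y → (((z ∨ p) → (((z ∨ p) → ((¬(z ∨ p)) ∧ z)) ∧ ((¬(z ∨ p)) → z))) ∧ ((¬(z ∨ p)) → z))) ∧ ((¬y) → z)
  WP_4: (y → (((z ∨ p) → (((z ∨ p) → (((z ∨ p) → ((¬(z ∨ p)) ∧ z)) ∧ ((¬(z ∨ p)) → z))) ∧ ((¬(z ∨ p)) → z))) ∧ ((¬(z ∨ p)) → z))) ∧ ((¬y) → z)
So before the loop: (y → (((z ∨ p) → (((z ∨ p) → (((z ∨ p) → ((¬(z ∨ p)) ∧ z)) ∧ ((¬(z ∨ p)) → z))) ∧ ((¬(z ∨ p)) → z))) ∧ ((¬(z ∨ p)) → z))) ∧ ((¬y) → z)
Answer: WP = (y → (((z ∨ p) → (((z ∨ p) → (((z ∨ p) → ((¬(z ∨ p)) ∧ z)) ∧ ((¬(z ∨ p)) → z))) ∧ ((¬(z ∨ p)) → z))) ∧ ((¬(z ∨ p)) → z))) ∧ ((¬y) → z)


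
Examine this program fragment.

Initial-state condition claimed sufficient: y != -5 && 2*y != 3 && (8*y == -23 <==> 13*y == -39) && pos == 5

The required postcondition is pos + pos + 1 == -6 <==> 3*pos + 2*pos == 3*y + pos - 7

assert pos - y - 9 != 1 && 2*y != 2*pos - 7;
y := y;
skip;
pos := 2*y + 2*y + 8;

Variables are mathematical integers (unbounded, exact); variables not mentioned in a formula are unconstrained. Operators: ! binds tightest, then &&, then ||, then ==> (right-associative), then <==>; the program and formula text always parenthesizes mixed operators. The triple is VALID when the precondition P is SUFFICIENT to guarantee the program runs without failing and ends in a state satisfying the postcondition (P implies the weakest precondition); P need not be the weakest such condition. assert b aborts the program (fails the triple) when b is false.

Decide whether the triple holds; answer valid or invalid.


Working backward. After the program, the postcondition pos + pos + 1 == -6 <==> 3*pos + 2*pos == 3*y + pos - 7 must hold; in canonical form it is 2*pos == -7 <==> 4*pos == 3*y - 7.
Before pos := 2*y + 2*y + 8: 8*y == -23 <==> 13*y == -39
Before skip: 8*y == -23 <==> 13*y == -39
Before y := y: 8*y == -23 <==> 13*y == -39
Before assert pos - y - 9 != 1 && 2*y != 2*pos - 7: pos != y + 10 && 2*y != 2*pos - 7 && (8*y == -23 <==> 13*y == -39)
The weakest precondition is pos != y + 10 && 2*y != 2*pos - 7 && (8*y == -23 <==> 13*y == -39).
Check whether y != -5 && 2*y != 3 && (8*y == -23 <==> 13*y == -39) && pos == 5 implies it.
Every state satisfying the precondition satisfies the weakest precondition: the implication holds.
Answer: valid


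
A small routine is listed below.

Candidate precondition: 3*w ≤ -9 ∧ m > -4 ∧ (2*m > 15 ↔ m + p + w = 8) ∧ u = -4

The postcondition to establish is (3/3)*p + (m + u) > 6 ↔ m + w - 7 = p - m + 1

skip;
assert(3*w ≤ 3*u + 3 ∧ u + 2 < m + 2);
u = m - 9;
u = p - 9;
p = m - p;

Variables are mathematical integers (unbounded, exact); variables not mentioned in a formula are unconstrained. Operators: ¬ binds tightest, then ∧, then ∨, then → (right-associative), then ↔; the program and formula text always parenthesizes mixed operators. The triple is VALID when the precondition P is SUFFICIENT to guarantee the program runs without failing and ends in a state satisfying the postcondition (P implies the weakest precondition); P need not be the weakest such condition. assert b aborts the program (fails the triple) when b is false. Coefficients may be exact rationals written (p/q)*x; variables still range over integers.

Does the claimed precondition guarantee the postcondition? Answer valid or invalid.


Working backward. After the program, the postcondition (3/3)*p + (m + u) > 6 ↔ m + w - 7 = p - m + 1 must hold; in canonical form it is m + p + u > 6 ↔ 2*m + w = p + 8.
Before p := m - p: 2*m + u > p + 6 ↔ m + p + w = 8
Before u := p - 9: 2*m > 15 ↔ m + p + w = 8
Before u := m - 9: 2*m > 15 ↔ m + p + w = 8
Before assert 3*w ≤ 3*u + 3 ∧ u + 2 < m + 2: 3*w ≤ 3*u + 3 ∧ u < m ∧ (2*m > 15 ↔ m + p + w = 8)
Before skip: 3*w ≤ 3*u + 3 ∧ u < m ∧ (2*m > 15 ↔ m + p + w = 8)
The weakest precondition is 3*w ≤ 3*u + 3 ∧ u < m ∧ (2*m > 15 ↔ m + p + w = 8).
Check whether 3*w ≤ -9 ∧ m > -4 ∧ (2*m > 15 ↔ m + p + w = 8) ∧ u = -4 implies it.
Every state satisfying the precondition satisfies the weakest precondition: the implication holds.
Answer: valid


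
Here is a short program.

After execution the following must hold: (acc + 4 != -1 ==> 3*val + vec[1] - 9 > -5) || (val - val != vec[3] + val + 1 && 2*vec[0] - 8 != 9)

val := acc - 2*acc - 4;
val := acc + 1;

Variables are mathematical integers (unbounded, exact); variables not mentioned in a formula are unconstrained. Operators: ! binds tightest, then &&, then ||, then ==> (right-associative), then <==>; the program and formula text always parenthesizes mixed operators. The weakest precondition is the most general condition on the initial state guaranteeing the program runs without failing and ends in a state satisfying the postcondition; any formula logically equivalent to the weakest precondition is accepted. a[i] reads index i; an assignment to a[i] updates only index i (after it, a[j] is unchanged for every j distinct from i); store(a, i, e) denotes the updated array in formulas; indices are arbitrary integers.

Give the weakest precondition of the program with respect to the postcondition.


Working backward. After the program, the postcondition (acc + 4 != -1 ==> 3*val + vec[1] - 9 > -5) || (val - val != vec[3] + val + 1 && 2*vec[0] - 8 != 9) must hold; in canonical form it is (acc != -5 ==> vec[1] + 3*val > 4) || (vec[3] + val != -1 && 2*vec[0] != 17).
Before val := acc + 1: (acc != -5 ==> vec[1] + 3*acc > 1) || (vec[3] + acc != -2 && 2*vec[0] != 17)
Before val := acc - 2*acc - 4: (acc != -5 ==> vec[1] + 3*acc > 1) || (vec[3] + acc != -2 && 2*vec[0] != 17)
Answer: WP = (acc != -5 ==> vec[1] + 3*acc > 1) || (vec[3] + acc != -2 && 2*vec[0] != 17)


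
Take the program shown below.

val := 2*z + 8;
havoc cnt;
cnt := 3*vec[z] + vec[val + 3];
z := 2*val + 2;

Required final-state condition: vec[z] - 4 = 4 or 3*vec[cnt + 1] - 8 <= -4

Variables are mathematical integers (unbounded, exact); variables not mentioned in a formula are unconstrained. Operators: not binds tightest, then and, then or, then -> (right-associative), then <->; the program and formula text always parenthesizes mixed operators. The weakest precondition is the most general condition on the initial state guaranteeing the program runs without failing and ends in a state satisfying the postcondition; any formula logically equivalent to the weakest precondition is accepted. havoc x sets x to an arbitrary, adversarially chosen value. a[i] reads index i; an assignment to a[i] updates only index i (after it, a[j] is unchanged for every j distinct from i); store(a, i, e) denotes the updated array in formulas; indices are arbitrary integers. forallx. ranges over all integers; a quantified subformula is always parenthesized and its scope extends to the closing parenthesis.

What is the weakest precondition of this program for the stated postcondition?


Working backward. After the program, the postcondition vec[z] - 4 = 4 or 3*vec[cnt + 1] - 8 <= -4 must hold; in canonical form it is vec[z] = 8 or 3*vec[cnt + 1] <= 4.
Before z := 2*val + 2: vec[2*val + 2] = 8 or 3*vec[cnt + 1] <= 4
Before cnt := 3*vec[z] + vec[val + 3]: vec[2*val + 2] = 8 or 3*vec[vec[val + 3] + 3*vec[z] + 1] <= 4
Before havoc cnt: vec[2*val + 2] = 8 or 3*vec[vec[val + 3] + 3*vec[z] + 1] <= 4
Before val := 2*z + 8: vec[4*z + 18] = 8 or 3*vec[vec[2*z + 11] + 3*vec[z] + 1] <= 4
Answer: WP = vec[4*z + 18] = 8 or 3*vec[vec[2*z + 11] + 3*vec[z] + 1] <= 4


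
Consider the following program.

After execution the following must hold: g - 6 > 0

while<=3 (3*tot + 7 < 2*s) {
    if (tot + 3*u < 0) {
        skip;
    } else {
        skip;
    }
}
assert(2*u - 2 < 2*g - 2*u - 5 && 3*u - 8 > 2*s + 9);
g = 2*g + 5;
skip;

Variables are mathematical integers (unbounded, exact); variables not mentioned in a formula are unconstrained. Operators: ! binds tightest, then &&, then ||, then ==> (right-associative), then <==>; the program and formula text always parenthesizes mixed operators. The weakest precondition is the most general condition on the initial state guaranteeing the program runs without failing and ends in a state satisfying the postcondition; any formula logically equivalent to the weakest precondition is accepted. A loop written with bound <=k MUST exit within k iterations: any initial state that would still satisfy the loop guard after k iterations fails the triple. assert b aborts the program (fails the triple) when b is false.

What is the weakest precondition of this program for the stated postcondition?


Working backward. After the program, the postcondition g - 6 > 0 must hold; in canonical form it is g > 6.
Before skip: g > 6
Before g := 2*g + 5: 2*g > 1
Before assert 2*u - 2 < 2*g - 2*u - 5 && 3*u - 8 > 2*s + 9: 4*u < 2*g - 3 && 3*u > 2*s + 17 && 2*g > 1
Before the loop (bound <=3), unroll the exhaustion recursion (WP_0 = exit-now case; WP_j = one more guarded iteration, up to j = 3):
  WP_0: (!(3*tot < 2*s - 7)) && 4*u < 2*g - 3 && 3*u > 2*s + 17 && 2*g > 1
  WP_1: (3*tot < 2*s - 7 ==> ((tot + 3*u < 0 ==> ((!(3*tot < 2*s - 7)) && 4*u < 2*g - 3 && 3*u > 2*s + 17 && 2*g > 1)) && ((!(tot + 3*u < 0)) ==> ((!(3*tot < 2*s - 7)) && 4*u < 2*g - 3 && 3*u > 2*s + 17 && 2*g > 1)))) && ((!(3*tot < 2*s - 7)) ==> (4*u < 2*g - 3 && 3*u > 2*s + 17 && 2*g > 1))
  WP_2: (3*tot < 2*s - 7 ==> ((tot + 3*u < 0 ==> ((3*tot < 2*s - 7 ==> ((tot + 3*u < 0 ==> ((!(3*tot < 2*s - 7)) && 4*u < 2*g - 3 && 3*u > 2*s + 17 && 2*g > 1)) && ((!(tot + 3*u < 0)) ==> ((!(3*tot < 2*s - 7)) && 4*u < 2*g - 3 && 3*u > 2*s + 17 && 2*g > 1)))) && ((!(3*tot < 2*s - 7)) ==> (4*u < 2*g - 3 && 3*u > 2*s + 17 && 2*g > 1)))) && ((!(tot + 3*u < 0)) ==> ((3*tot < 2*s - 7 ==> ((tot + 3*u < 0 ==> ((!(3*tot < 2*s - 7)) && 4*u < 2*g - 3 && 3*u > 2*s + 17 && 2*g > 1)) && ((!(tot + 3*u < 0)) ==> ((!(3*tot < 2*s - 7)) && 4*u < 2*g - 3 && 3*u > 2*s + 17 && 2*g > 1)))) && ((!(3*tot < 2*s - 7)) ==> (4*u < 2*g - 3 && 3*u > 2*s + 17 && 2*g > 1)))))) && ((!(3*tot < 2*s - 7)) ==> (4*u < 2*g - 3 && 3*u > 2*s + 17 && 2*g > 1))
  WP_3: (3*tot < 2*s - 7 ==> ((tot + 3*u < 0 ==> ((3*tot < 2*s - 7 ==> ((tot + 3*u < 0 ==> ((3*tot < 2*s - 7 ==> ((tot + 3*u < 0 ==> ((!(3*tot < 2*s - 7)) && 4*u < 2*g - 3 && 3*u > 2*s + 17 && 2*g > 1)) && ((!(tot + 3*u < 0)) ==> ((!(3*tot < 2*s - 7)) && 4*u < 2*g - 3 && 3*u > 2*s + 17 && 2*g > 1)))) && ((!(3*tot < 2*s - 7)) ==> (4*u < 2*g - 3 && 3*u > 2*s + 17 && 2*g > 1)))) && ((!(tot + 3*u < 0)) ==> ((3*tot < 2*s - 7 ==> ((tot + 3*u < 0 ==> ((!(3*tot < 2*s - 7)) && 4*u < 2*g - 3 && 3*u > 2*s + 17 && 2*g > 1)) && ((!(tot + 3*u < 0)) ==> ((!(3*tot < 2*s - 7)) && 4*u < 2*g - 3 && 3*u > 2*s + 17 && 2*g > 1)))) && ((!(3*tot < 2*s - 7)) ==> (4*u < 2*g - 3 && 3*u > 2*s + 17 && 2*g > 1)))))) && ((!(3*tot < 2*s - 7)) ==> (4*u < 2*g - 3 && 3*u > 2*s + 17 && 2*g > 1)))) && ((!(tot + 3*u < 0)) ==> ((3*tot < 2*s - 7 ==> ((tot + 3*u < 0 ==> ((3*tot < 2*s - 7 ==> ((tot + 3*u < 0 ==> ((!(3*tot < 2*s - 7)) && 4*u < 2*g - 3 && 3*u > 2*s + 17 && 2*g > 1)) && ((!(tot + 3*u < 0)) ==> ((!(3*tot < 2*s - 7)) && 4*u < 2*g - 3 && 3*u > 2*s + 17 && 2*g > 1)))) && ((!(3*tot < 2*s - 7)) ==> (4*u < 2*g - 3 && 3*u > 2*s + 17 && 2*g > 1)))) && ((!(tot + 3*u < 0)) ==> ((3*tot < 2*s - 7 ==> ((tot + 3*u < 0 ==> ((!(3*tot < 2*s - 7)) && 4*u < 2*g - 3 && 3*u > 2*s + 17 && 2*g > 1)) && ((!(tot + 3*u < 0)) ==> ((!(3*tot < 2*s - 7)) && 4*u < 2*g - 3 && 3*u > 2*s + 17 && 2*g > 1)))) && ((!(3*tot < 2*s - 7)) ==> (4*u < 2*g - 3 && 3*u > 2*s + 17 && 2*g > 1)))))) && ((!(3*tot < 2*s - 7)) ==> (4*u < 2*g - 3 && 3*u > 2*s + 17 && 2*g > 1)))))) && ((!(3*tot < 2*s - 7)) ==> (4*u < 2*g - 3 && 3*u > 2*s + 17 && 2*g > 1))
So before the loop: (3*tot < 2*s - 7 ==> ((tot + 3*u < 0 ==> ((3*tot < 2*s - 7 ==> ((tot + 3*u < 0 ==> ((3*tot < 2*s - 7 ==> ((tot + 3*u < 0 ==> ((!(3*tot < 2*s - 7)) && 4*u < 2*g - 3 && 3*u > 2*s + 17 && 2*g > 1)) && ((!(tot + 3*u < 0)) ==> ((!(3*tot < 2*s - 7)) && 4*u < 2*g - 3 && 3*u > 2*s + 17 && 2*g > 1)))) && ((!(3*tot < 2*s - 7)) ==> (4*u < 2*g - 3 && 3*u > 2*s + 17 && 2*g > 1)))) && ((!(tot + 3*u < 0)) ==> ((3*tot < 2*s - 7 ==> ((tot + 3*u < 0 ==> ((!(3*tot < 2*s - 7)) && 4*u < 2*g - 3 && 3*u > 2*s + 17 && 2*g > 1)) && ((!(tot + 3*u < 0)) ==> ((!(3*tot < 2*s - 7)) && 4*u < 2*g - 3 && 3*u > 2*s + 17 && 2*g > 1)))) && ((!(3*tot < 2*s - 7)) ==> (4*u < 2*g - 3 && 3*u > 2*s + 17 && 2*g > 1)))))) && ((!(3*tot < 2*s - 7)) ==> (4*u < 2*g - 3 && 3*u > 2*s + 17 && 2*g > 1)))) && ((!(tot + 3*u < 0)) ==> ((3*tot < 2*s - 7 ==> ((tot + 3*u < 0 ==> ((3*tot < 2*s - 7 ==> ((tot + 3*u < 0 ==> ((!(3*tot < 2*s - 7)) && 4*u < 2*g - 3 && 3*u > 2*s + 17 && 2*g > 1)) && ((!(tot + 3*u < 0)) ==> ((!(3*tot < 2*s - 7)) && 4*u < 2*g - 3 && 3*u > 2*s + 17 && 2*g > 1)))) && ((!(3*tot < 2*s - 7)) ==> (4*u < 2*g - 3 && 3*u > 2*s + 17 && 2*g > 1)))) && ((!(tot + 3*u < 0)) ==> ((3*tot < 2*s - 7 ==> ((tot + 3*u < 0 ==> ((!(3*tot < 2*s - 7)) && 4*u < 2*g - 3 && 3*u > 2*s + 17 && 2*g > 1)) && ((!(tot + 3*u < 0)) ==> ((!(3*tot < 2*s - 7)) && 4*u < 2*g - 3 && 3*u > 2*s + 17 && 2*g > 1)))) && ((!(3*tot < 2*s - 7)) ==> (4*u < 2*g - 3 && 3*u > 2*s + 17 && 2*g > 1)))))) && ((!(3*tot < 2*s - 7)) ==> (4*u < 2*g - 3 && 3*u > 2*s + 17 && 2*g > 1)))))) && ((!(3*tot < 2*s - 7)) ==> (4*u < 2*g - 3 && 3*u > 2*s + 17 && 2*g > 1))
Answer: WP = (3*tot < 2*s - 7 ==> ((tot + 3*u < 0 ==> ((3*tot < 2*s - 7 ==> ((tot + 3*u < 0 ==> ((3*tot < 2*s - 7 ==> ((tot + 3*u < 0 ==> ((!(3*tot < 2*s - 7)) && 4*u < 2*g - 3 && 3*u > 2*s + 17 && 2*g > 1)) && ((!(tot + 3*u < 0)) ==> ((!(3*tot < 2*s - 7)) && 4*u < 2*g - 3 && 3*u > 2*s + 17 && 2*g > 1)))) && ((!(3*tot < 2*s - 7)) ==> (4*u < 2*g - 3 && 3*u > 2*s + 17 && 2*g > 1)))) && ((!(tot + 3*u < 0)) ==> ((3*tot < 2*s - 7 ==> ((tot + 3*u < 0 ==> ((!(3*tot < 2*s - 7)) && 4*u < 2*g - 3 && 3*u > 2*s + 17 && 2*g > 1)) && ((!(tot + 3*u < 0)) ==> ((!(3*tot < 2*s - 7)) && 4*u < 2*g - 3 && 3*u > 2*s + 17 && 2*g > 1)))) && ((!(3*tot < 2*s - 7)) ==> (4*u < 2*g - 3 && 3*u > 2*s + 17 && 2*g > 1)))))) && ((!(3*tot < 2*s - 7)) ==> (4*u < 2*g - 3 && 3*u > 2*s + 17 && 2*g > 1)))) && ((!(tot + 3*u < 0)) ==> ((3*tot < 2*s - 7 ==> ((tot + 3*u < 0 ==> ((3*tot < 2*s - 7 ==> ((tot + 3*u < 0 ==> ((!(3*tot < 2*s - 7)) && 4*u < 2*g - 3 && 3*u > 2*s + 17 && 2*g > 1)) && ((!(tot + 3*u < 0)) ==> ((!(3*tot < 2*s - 7)) && 4*u < 2*g - 3 && 3*u > 2*s + 17 && 2*g > 1)))) && ((!(3*tot < 2*s - 7)) ==> (4*u < 2*g - 3 && 3*u > 2*s + 17 && 2*g > 1)))) && ((!(tot + 3*u < 0)) ==> ((3*tot < 2*s - 7 ==> ((tot + 3*u < 0 ==> ((!(3*tot < 2*s - 7)) && 4*u < 2*g - 3 && 3*u > 2*s + 17 && 2*g > 1)) && ((!(tot + 3*u < 0)) ==> ((!(3*tot < 2*s - 7)) && 4*u < 2*g - 3 && 3*u > 2*s + 17 && 2*g > 1)))) && ((!(3*tot < 2*s - 7)) ==> (4*u < 2*g - 3 && 3*u > 2*s + 17 && 2*g > 1)))))) && ((!(3*tot < 2*s - 7)) ==> (4*u < 2*g - 3 && 3*u > 2*s + 17 && 2*g > 1)))))) && ((!(3*tot < 2*s - 7)) ==> (4*u < 2*g - 3 && 3*u > 2*s + 17 && 2*g > 1))


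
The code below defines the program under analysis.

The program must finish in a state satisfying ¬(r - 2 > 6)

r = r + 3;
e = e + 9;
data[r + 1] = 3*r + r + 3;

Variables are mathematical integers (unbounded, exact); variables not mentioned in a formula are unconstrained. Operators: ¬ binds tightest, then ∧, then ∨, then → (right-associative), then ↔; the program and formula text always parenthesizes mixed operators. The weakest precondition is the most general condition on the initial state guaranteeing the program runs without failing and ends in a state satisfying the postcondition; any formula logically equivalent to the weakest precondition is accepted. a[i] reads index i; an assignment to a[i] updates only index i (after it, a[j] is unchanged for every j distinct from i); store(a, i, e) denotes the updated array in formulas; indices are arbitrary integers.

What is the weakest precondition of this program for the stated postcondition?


Working backward. After the program, the postcondition ¬(r - 2 > 6) must hold; in canonical form it is ¬(r > 8).
Before data[r + 1] := 3*r + r + 3: ¬(r > 8)
Before e := e + 9: ¬(r > 8)
Before r := r + 3: ¬(r > 5)
Answer: WP = ¬(r > 5)


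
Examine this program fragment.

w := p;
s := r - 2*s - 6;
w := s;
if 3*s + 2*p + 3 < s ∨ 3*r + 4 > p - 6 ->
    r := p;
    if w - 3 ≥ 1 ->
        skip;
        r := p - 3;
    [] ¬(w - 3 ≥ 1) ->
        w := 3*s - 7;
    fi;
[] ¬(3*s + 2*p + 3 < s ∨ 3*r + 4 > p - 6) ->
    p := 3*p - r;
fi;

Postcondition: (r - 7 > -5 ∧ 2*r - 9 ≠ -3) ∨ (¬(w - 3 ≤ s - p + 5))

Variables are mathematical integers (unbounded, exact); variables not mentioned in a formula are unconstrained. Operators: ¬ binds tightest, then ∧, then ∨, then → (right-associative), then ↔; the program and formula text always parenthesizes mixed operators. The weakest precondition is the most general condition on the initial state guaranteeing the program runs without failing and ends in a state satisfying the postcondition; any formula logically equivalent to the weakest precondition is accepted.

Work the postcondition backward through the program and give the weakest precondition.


Working backward. After the program, the postcondition (r - 7 > -5 ∧ 2*r - 9 ≠ -3) ∨ (¬(w - 3 ≤ s - p + 5)) must hold; in canonical form it is (r > 2 ∧ 2*r ≠ 6) ∨ (¬(p + w ≤ s + 8)).
Then branch requires (w ≥ 4 → ((p > 5 ∧ 2*p ≠ 12) ∨ (¬(p + w ≤ s + 8)))) ∧ ((¬(w ≥ 4)) → ((p > 2 ∧ 2*p ≠ 6) ∨ (¬(p + 2*s ≤ 15)))); else branch requires (r > 2 ∧ 2*r ≠ 6) ∨ (¬(3*p + w ≤ r + s + 8)).
Before the if: ((2*p + 2*s < -3 ∨ 3*r > p - 10) → ((w ≥ 4 → ((p > 5 ∧ 2*p ≠ 12) ∨ (¬(p + w ≤ s + 8)))) ∧ ((¬(w ≥ 4)) → ((p > 2 ∧ 2*p ≠ 6) ∨ (¬(p + 2*s ≤ 15)))))) ∧ ((¬(2*p + 2*s < -3 ∨ 3*r > p - 10)) → ((r > 2 ∧ 2*r ≠ 6) ∨ (¬(3*p + w ≤ r + s + 8))))
Before w := s: ((2*p + 2*s < -3 ∨ 3*r > p - 10) → ((s ≥ 4 → ((p > 5 ∧ 2*p ≠ 12) ∨ (¬(p ≤ 8)))) ∧ ((¬(s ≥ 4)) → ((p > 2 ∧ 2*p ≠ 6) ∨ (¬(p + 2*s ≤ 15)))))) ∧ ((¬(2*p + 2*s < -3 ∨ 3*r > p - 10)) → ((r > 2 ∧ 2*r ≠ 6) ∨ (¬(3*p ≤ r + 8))))
Before s := r - 2*s - 6: ((2*p + 2*r < 4*s + 9 ∨ 3*r > p - 10) → ((r ≥ 2*s + 10 → ((p > 5 ∧ 2*p ≠ 12) ∨ (¬(p ≤ 8)))) ∧ ((¬(r ≥ 2*s + 10)) → ((p > 2 ∧ 2*p ≠ 6) ∨ (¬(p + 2*r ≤ 4*s + 27)))))) ∧ ((¬(2*p + 2*r < 4*s + 9 ∨ 3*r > p - 10)) → ((r > 2 ∧ 2*r ≠ 6) ∨ (¬(3*p ≤ r + 8))))
Before w := p: ((2*p + 2*r < 4*s + 9 ∨ 3*r > p - 10) → ((r ≥ 2*s + 10 → ((p > 5 ∧ 2*p ≠ 12) ∨ (¬(p ≤ 8)))) ∧ ((¬(r ≥ 2*s + 10)) → ((p > 2 ∧ 2*p ≠ 6) ∨ (¬(p + 2*r ≤ 4*s + 27)))))) ∧ ((¬(2*p + 2*r < 4*s + 9 ∨ 3*r > p - 10)) → ((r > 2 ∧ 2*r ≠ 6) ∨ (¬(3*p ≤ r + 8))))
Answer: WP = ((2*p + 2*r < 4*s + 9 ∨ 3*r > p - 10) → ((r ≥ 2*s + 10 → ((p > 5 ∧ 2*p ≠ 12) ∨ (¬(p ≤ 8)))) ∧ ((¬(r ≥ 2*s + 10)) → ((p > 2 ∧ 2*p ≠ 6) ∨ (¬(p + 2*r ≤ 4*s + 27)))))) ∧ ((¬(2*p + 2*r < 4*s + 9 ∨ 3*r > p - 10)) → ((r > 2 ∧ 2*r ≠ 6) ∨ (¬(3*p ≤ r + 8))))


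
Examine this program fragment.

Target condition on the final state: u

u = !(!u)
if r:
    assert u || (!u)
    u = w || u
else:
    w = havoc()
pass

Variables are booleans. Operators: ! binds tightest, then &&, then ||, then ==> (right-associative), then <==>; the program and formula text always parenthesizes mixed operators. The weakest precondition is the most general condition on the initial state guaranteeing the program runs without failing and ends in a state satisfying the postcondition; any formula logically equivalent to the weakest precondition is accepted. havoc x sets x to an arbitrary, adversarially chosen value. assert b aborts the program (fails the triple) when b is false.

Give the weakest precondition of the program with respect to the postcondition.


Working backward. After the program, u must hold.
Before skip: u
Then branch requires w || u; else branch requires u.
Before the if: (r ==> (w || u)) && ((!r) ==> u)
Before u := !(!u): (r ==> (w || u)) && ((!r) ==> u)
Answer: WP = (r ==> (w || u)) && ((!r) ==> u)


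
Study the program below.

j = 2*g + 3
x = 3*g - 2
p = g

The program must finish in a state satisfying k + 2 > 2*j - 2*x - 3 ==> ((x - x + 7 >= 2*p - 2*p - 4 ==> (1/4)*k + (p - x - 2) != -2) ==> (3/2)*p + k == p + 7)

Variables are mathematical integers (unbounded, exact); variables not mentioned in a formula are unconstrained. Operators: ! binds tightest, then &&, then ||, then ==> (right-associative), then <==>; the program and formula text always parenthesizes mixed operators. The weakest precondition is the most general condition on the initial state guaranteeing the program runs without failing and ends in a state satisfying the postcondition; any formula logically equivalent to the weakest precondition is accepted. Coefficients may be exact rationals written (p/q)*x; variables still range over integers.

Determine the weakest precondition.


Working backward. After the program, the postcondition k + 2 > 2*j - 2*x - 3 ==> ((x - x + 7 >= 2*p - 2*p - 4 ==> (1/4)*k + (p - x - 2) != -2) ==> (3/2)*p + k == p + 7) must hold; in canonical form it is k + 2*x > 2*j - 5 ==> ((1/4)*k + p != x ==> k + (1/2)*p == 7).
Before p := g: k + 2*x > 2*j - 5 ==> (g + (1/4)*k != x ==> (1/2)*g + k == 7)
Before x := 3*g - 2: 6*g + k > 2*j - 1 ==> ((1/4)*k != 2*g - 2 ==> (1/2)*g + k == 7)
Before j := 2*g + 3: 2*g + k > 5 ==> ((1/4)*k != 2*g - 2 ==> (1/2)*g + k == 7)
Answer: WP = 2*g + k > 5 ==> ((1/4)*k != 2*g - 2 ==> (1/2)*g + k == 7)


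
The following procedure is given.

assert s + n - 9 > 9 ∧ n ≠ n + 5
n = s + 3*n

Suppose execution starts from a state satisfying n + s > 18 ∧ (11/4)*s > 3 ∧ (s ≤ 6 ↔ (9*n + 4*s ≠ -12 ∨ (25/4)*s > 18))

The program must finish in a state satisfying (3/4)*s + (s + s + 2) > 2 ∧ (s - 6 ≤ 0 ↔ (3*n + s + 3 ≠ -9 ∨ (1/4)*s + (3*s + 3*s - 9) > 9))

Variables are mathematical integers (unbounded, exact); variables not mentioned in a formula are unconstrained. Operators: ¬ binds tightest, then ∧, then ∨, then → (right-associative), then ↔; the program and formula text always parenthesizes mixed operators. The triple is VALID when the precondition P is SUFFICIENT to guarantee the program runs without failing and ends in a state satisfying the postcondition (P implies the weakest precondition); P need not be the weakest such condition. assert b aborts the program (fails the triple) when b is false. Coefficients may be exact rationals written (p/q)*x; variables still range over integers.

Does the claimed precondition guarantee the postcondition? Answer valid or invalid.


Working backward. After the program, the postcondition (3/4)*s + (s + s + 2) > 2 ∧ (s - 6 ≤ 0 ↔ (3*n + s + 3 ≠ -9 ∨ (1/4)*s + (3*s + 3*s - 9) > 9)) must hold; in canonical form it is (11/4)*s > 0 ∧ (s ≤ 6 ↔ (3*n + s ≠ -12 ∨ (25/4)*s > 18)).
Before n := s + 3*n: (11/4)*s > 0 ∧ (s ≤ 6 ↔ (9*n + 4*s ≠ -12 ∨ (25/4)*s > 18))
Before assert s + n - 9 > 9 ∧ n ≠ n + 5: n + s > 18 ∧ (11/4)*s > 0 ∧ (s ≤ 6 ↔ (9*n + 4*s ≠ -12 ∨ (25/4)*s > 18))
The weakest precondition is n + s > 18 ∧ (11/4)*s > 0 ∧ (s ≤ 6 ↔ (9*n + 4*s ≠ -12 ∨ (25/4)*s > 18)).
Check whether n + s > 18 ∧ (11/4)*s > 3 ∧ (s ≤ 6 ↔ (9*n + 4*s ≠ -12 ∨ (25/4)*s > 18)) implies it.
Every state satisfying the precondition satisfies the weakest precondition: the implication holds.
Answer: valid


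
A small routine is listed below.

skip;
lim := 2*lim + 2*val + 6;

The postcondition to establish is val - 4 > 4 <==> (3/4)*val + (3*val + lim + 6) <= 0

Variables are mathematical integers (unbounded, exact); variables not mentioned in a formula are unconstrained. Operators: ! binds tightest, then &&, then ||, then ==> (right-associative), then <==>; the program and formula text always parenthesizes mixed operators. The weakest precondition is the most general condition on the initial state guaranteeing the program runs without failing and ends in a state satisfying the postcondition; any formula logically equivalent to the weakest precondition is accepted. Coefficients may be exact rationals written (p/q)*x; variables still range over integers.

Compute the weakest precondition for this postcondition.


Working backward. After the program, the postcondition val - 4 > 4 <==> (3/4)*val + (3*val + lim + 6) <= 0 must hold; in canonical form it is val > 8 <==> lim + (15/4)*val <= -6.
Before lim := 2*lim + 2*val + 6: val > 8 <==> 2*lim + (23/4)*val <= -12
Before skip: val > 8 <==> 2*lim + (23/4)*val <= -12
Answer: WP = val > 8 <==> 2*lim + (23/4)*val <= -12


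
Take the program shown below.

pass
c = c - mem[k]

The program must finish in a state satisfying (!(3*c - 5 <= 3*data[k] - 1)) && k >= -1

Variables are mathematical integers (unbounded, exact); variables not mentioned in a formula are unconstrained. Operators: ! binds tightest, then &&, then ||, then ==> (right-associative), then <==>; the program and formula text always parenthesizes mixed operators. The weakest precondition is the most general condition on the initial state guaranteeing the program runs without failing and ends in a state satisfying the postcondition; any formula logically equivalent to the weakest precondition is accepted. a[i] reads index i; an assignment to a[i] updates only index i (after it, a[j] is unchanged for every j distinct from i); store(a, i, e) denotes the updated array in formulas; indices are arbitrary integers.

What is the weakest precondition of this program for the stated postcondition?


Working backward. After the program, the postcondition (!(3*c - 5 <= 3*data[k] - 1)) && k >= -1 must hold; in canonical form it is (!(3*c <= 3*data[k] + 4)) && k >= -1.
Before c := c - mem[k]: (!(3*c <= 3*data[k] + 3*mem[k] + 4)) && k >= -1
Before skip: (!(3*c <= 3*data[k] + 3*mem[k] + 4)) && k >= -1
Answer: WP = (!(3*c <= 3*data[k] + 3*mem[k] + 4)) && k >= -1
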